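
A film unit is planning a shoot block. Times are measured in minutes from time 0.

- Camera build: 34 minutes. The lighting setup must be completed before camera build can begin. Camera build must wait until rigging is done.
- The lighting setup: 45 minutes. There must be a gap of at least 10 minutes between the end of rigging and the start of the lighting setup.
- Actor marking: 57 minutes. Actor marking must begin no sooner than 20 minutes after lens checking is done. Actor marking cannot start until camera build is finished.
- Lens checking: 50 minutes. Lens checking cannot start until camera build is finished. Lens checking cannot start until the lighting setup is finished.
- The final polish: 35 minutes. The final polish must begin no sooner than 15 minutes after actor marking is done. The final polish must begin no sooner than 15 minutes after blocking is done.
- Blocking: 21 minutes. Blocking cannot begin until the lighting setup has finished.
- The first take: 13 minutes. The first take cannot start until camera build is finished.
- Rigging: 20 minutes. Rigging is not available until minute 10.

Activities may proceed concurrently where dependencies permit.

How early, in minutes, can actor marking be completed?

246

Rigging waits on its own release at minute 10, so it starts at minute 10 and finishes at 10 + 20 = minute 30.
After rigging (finishes minute 30, plus 10-minute gap → minute 40), the lighting setup can start at minute 40 and finishes at minute 85.
For camera build: the lighting setup (finishes minute 85); rigging (finishes minute 30). Taking the maximum gives a start of minute 85, and it finishes at 85 + 34 = minute 119.
For lens checking: camera build (finishes minute 119); the lighting setup (finishes minute 85). Taking the maximum gives a start of minute 119, and it finishes at 119 + 50 = minute 169.
For actor marking: lens checking (finishes minute 169, plus 20-minute gap → minute 189); camera build (finishes minute 119). Taking the maximum gives a start of minute 189, and it finishes at 189 + 57 = minute 246.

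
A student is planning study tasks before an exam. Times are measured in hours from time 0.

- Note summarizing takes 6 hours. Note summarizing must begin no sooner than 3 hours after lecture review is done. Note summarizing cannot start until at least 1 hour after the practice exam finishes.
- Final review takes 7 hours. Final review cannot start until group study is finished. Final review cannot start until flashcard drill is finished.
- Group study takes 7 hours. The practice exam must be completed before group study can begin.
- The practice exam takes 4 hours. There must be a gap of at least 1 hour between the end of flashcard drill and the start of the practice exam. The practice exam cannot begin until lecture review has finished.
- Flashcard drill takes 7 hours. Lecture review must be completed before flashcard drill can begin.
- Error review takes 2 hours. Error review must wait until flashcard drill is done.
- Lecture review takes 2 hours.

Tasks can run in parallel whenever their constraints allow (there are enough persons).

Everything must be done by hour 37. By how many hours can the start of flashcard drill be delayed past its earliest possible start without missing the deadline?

9

Lecture review has no prerequisites, so it starts at hour 0 and finishes at hour 2.
After lecture review (finishes hour 2), flashcard drill can start at hour 2 and finishes at hour 9.

Working backward from the deadline:
Final review must finish by hour 37; it takes 7 hours, so it must start by 37 − 7 = hour 30.
Group study feeds into final review (must start by hour 30); so group study must finish by hour 30 and therefore start by hour 23.
Nothing follows note summarizing; the deadline of hour 37 is its only limit. It must start by 37 − 6 = hour 31.
The practice exam has several dependents: group study (must start by hour 23); note summarizing (must start by hour 31, minus 1-hour gap → hour 30). The earliest of those limits is hour 23, so the practice exam must start by 23 − 4 = hour 19.
Error review has no dependents, so it just needs to finish by hour 37. Starting by 37 − 2 = hour 35 achieves that.
Flashcard drill must finish in time for the practice exam (must start by hour 19, minus 1-hour gap → hour 18); error review (must start by hour 35); final review (must start by hour 30). The tightest is hour 18, so flashcard drill must start by 18 − 7 = hour 11.
So flashcard drill can start as early as hour 2 and as late as hour 11, giving 11 − 2 = 9 hours of slack.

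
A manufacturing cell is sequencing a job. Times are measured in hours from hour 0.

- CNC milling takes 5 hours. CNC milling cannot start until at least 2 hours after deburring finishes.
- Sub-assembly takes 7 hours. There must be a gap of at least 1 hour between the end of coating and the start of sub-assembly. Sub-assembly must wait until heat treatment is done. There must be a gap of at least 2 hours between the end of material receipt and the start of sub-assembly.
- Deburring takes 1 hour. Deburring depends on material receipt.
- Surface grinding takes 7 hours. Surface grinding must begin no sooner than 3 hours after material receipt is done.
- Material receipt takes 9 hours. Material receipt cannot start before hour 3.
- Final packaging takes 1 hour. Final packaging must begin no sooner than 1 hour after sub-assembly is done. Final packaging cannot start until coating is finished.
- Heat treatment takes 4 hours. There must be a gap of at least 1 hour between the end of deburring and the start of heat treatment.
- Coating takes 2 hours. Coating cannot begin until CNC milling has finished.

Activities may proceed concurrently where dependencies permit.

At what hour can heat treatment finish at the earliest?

18

After its own release at hour 3, material receipt can start at hour 3 and finishes at hour 12.
Deburring cannot begin until material receipt (finishes hour 12). It runs from hour 12 to 12 + 1 = hour 13.
Heat treatment waits on deburring (finishes hour 13, plus 1-hour gap → hour 14), so it starts at hour 14 and finishes at 14 + 4 = hour 18.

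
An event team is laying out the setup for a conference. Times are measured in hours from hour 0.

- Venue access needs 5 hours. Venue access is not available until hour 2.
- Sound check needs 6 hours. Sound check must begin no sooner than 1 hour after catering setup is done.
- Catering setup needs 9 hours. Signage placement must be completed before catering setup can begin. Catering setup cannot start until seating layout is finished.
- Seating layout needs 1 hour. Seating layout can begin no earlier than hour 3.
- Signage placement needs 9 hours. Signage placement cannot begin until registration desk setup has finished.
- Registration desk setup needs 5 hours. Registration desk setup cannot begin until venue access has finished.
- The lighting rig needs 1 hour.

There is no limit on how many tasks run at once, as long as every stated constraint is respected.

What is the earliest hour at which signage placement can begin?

12

Venue access waits on its own release at hour 2, so it starts at hour 2 and finishes at 2 + 5 = hour 7.
Registration desk setup waits on venue access (finishes hour 7), so it starts at hour 7 and finishes at 7 + 5 = hour 12.
Signage placement waits on registration desk setup (finishes hour 12), so the earliest it can start is hour 12.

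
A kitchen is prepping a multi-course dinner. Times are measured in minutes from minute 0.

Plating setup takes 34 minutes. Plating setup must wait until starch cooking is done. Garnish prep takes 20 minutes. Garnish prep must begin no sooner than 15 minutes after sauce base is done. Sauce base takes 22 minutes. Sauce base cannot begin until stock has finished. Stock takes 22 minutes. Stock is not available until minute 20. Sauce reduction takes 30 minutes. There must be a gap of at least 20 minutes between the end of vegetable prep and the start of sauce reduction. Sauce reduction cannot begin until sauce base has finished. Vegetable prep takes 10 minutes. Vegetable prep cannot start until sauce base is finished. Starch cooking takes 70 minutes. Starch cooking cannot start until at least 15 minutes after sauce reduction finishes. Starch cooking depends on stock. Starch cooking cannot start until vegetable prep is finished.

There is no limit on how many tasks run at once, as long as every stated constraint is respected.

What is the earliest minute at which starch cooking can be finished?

Stock cannot begin until its own release at minute 20. It runs from minute 20 to 20 + 22 = minute 42.
After stock (finishes minute 42), sauce base can start at minute 42 and finishes at minute 64.
Vegetable prep waits on sauce base (finishes minute 64), so it starts at minute 64 and finishes at 64 + 10 = minute 74.
For sauce reduction: vegetable prep (finishes minute 74, plus 20-minute gap → minute 94); sauce base (finishes minute 64). Taking the maximum gives a start of minute 94, and it finishes at 94 + 30 = minute 124.
Starch cooking has to wait for sauce reduction (finishes minute 124, plus 15-minute gap → minute 139); stock (finishes minute 42); vegetable prep (finishes minute 74). The latest of these is minute 139, so starch cooking runs minute 139 to 139 + 70 = minute 209.

209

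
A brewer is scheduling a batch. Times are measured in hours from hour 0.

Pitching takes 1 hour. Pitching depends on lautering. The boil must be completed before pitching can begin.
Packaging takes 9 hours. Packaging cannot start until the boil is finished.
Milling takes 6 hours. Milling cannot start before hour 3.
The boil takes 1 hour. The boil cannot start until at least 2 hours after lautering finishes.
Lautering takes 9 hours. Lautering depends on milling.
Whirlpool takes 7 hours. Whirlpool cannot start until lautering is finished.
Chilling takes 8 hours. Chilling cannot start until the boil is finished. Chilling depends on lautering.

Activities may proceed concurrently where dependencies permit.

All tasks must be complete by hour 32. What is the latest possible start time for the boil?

To finish by hour 32, chilling (duration 8) must start no later than hour 24.
To finish by hour 32, pitching (duration 1) must start no later than hour 31.
Packaging has no dependents, so it just needs to finish by hour 32. Starting by 32 − 9 = hour 23 achieves that.
The boil has several dependents: chilling (must start by hour 24); pitching (must start by hour 31); packaging (must start by hour 23). The earliest of those limits is hour 23, so the boil must start by 23 − 1 = hour 22.

22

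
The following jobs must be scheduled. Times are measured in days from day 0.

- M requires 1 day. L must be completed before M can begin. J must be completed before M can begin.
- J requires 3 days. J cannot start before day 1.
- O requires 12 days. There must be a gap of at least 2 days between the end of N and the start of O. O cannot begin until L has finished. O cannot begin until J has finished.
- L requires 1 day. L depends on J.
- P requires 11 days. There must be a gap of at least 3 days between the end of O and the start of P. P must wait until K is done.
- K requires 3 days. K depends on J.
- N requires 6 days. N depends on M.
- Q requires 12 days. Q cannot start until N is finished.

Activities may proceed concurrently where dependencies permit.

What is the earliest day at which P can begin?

29

J waits on its own release at day 1, so it starts at day 1 and finishes at 1 + 3 = day 4.
After J (finishes day 4), L can start at day 4 and finishes at day 5.
M cannot start until L (finishes day 5); J (finishes day 4). The controlling bound is day 5, so M finishes at 5 + 1 = day 6.
After M (finishes day 6), N can start at day 6 and finishes at day 12.
O cannot start until N (finishes day 12, plus 2-day gap → day 14); L (finishes day 5); J (finishes day 4). The controlling bound is day 14, so O finishes at 14 + 12 = day 26.
After J (finishes day 4), K can start at day 4 and finishes at day 7.
P waits on O (finishes day 26, plus 3-day gap → day 29); K (finishes day 7). The latest of these is day 29, which is the earliest P can start.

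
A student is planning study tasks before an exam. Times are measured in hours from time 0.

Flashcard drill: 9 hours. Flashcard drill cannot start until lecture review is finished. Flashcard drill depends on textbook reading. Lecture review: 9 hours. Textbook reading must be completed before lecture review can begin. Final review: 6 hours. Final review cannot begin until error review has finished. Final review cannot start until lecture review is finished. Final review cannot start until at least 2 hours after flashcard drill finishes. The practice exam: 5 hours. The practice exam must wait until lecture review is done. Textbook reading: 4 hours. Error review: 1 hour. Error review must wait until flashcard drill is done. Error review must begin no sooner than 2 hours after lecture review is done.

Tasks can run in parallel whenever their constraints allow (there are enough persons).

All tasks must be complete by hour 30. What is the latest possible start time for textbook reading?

To finish by hour 30, final review (duration 6) must start no later than hour 24.
Since final review (must start by hour 24) depends on it, error review must finish by hour 24. Backing off its 1-hour duration gives a latest start of hour 23.
Flashcard drill must finish in time for error review (must start by hour 23); final review (must start by hour 24, minus 2-hour gap → hour 22). The tightest is hour 22, so flashcard drill must start by 22 − 9 = hour 13.
The practice exam has no dependents, so it just needs to finish by hour 30. Starting by 30 − 5 = hour 25 achieves that.
Lecture review must finish in time for flashcard drill (must start by hour 13); the practice exam (must start by hour 25); error review (must start by hour 23, minus 2-hour gap → hour 21); final review (must start by hour 24). The tightest is hour 13, so lecture review must start by 13 − 9 = hour 4.
Textbook reading feeds lecture review (must start by hour 4); flashcard drill (must start by hour 13). Taking the minimum, textbook reading must finish by hour 4 and start by 4 − 4 = hour 0.

0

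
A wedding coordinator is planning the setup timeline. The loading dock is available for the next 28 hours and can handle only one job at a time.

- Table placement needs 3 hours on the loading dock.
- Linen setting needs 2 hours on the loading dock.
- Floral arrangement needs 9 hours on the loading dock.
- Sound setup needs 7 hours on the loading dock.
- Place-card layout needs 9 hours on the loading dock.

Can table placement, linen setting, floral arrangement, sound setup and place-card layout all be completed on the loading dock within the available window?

No

Running back to back, the jobs need 3 + 2 + 9 + 7 + 9 = 30 hours on the loading dock.
Since 30 > 28, they cannot all fit.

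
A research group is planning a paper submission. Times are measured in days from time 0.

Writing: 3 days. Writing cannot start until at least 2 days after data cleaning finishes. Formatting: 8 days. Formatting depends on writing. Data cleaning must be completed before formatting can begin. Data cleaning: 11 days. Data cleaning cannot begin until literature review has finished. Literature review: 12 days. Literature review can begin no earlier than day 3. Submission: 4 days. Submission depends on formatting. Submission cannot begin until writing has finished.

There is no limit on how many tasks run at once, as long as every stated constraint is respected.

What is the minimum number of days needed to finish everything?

Literature review cannot begin until its own release at day 3. It runs from day 3 to 3 + 12 = day 15.
Data cleaning cannot begin until literature review (finishes day 15). It runs from day 15 to 15 + 11 = day 26.
Writing waits on data cleaning (finishes day 26, plus 2-day gap → day 28), so it starts at day 28 and finishes at 28 + 3 = day 31.
Formatting cannot start until writing (finishes day 31); data cleaning (finishes day 26). The controlling bound is day 31, so formatting finishes at 31 + 8 = day 39.
Submission needs all of formatting (finishes day 39); writing (finishes day 31). That puts its earliest start at day 39; it finishes at 39 + 4 = day 43.
All tasks are finished once the last one completes. Finish times: Literature review at 15, Data cleaning at 26, Writing at 31, Formatting at 39, Submission at 43. The latest is day 43.

43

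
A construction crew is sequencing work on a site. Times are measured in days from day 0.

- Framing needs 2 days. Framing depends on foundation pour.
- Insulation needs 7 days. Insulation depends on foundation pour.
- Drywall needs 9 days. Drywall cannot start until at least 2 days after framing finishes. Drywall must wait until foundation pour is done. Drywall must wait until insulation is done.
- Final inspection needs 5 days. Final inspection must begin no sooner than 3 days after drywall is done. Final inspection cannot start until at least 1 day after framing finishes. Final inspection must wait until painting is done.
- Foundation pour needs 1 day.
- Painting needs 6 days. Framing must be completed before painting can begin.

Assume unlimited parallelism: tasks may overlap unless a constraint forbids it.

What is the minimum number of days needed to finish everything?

Foundation pour has no prerequisites, so it starts at day 0 and finishes at day 1.
After foundation pour (finishes day 1), insulation can start at day 1 and finishes at day 8.
Framing cannot begin until foundation pour (finishes day 1). It runs from day 1 to 1 + 2 = day 3.
Painting cannot begin until framing (finishes day 3). It runs from day 3 to 3 + 6 = day 9.
Drywall cannot start until framing (finishes day 3, plus 2-day gap → day 5); foundation pour (finishes day 1); insulation (finishes day 8). The controlling bound is day 8, so drywall finishes at 8 + 9 = day 17.
Final inspection has to wait for drywall (finishes day 17, plus 3-day gap → day 20); framing (finishes day 3, plus 1-day gap → day 4); painting (finishes day 9). The latest of these is day 20, so final inspection runs day 20 to 20 + 5 = day 25.
All tasks are finished once the last one completes. Finish times: Foundation pour at 1, Framing at 3, Insulation at 8, Drywall at 17, Painting at 9, Final inspection at 25. The latest is day 25.

25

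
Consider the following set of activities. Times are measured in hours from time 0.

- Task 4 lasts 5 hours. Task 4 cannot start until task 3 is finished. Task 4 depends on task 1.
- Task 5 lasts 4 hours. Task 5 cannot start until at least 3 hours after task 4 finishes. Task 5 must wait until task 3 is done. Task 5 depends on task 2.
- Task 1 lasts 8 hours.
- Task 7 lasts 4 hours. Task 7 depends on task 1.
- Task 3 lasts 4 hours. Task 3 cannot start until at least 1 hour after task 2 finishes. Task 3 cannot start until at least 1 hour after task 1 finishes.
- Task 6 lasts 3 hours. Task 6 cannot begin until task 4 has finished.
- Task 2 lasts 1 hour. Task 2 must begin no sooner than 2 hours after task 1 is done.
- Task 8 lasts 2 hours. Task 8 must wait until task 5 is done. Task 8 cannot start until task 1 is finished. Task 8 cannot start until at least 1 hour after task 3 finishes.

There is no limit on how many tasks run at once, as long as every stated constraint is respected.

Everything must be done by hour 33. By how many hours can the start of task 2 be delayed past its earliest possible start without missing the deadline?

Task 1 can start immediately at hour 0; it finishes at hour 8.
After task 1 (finishes hour 8, plus 2-hour gap → hour 10), task 2 can start at hour 10 and finishes at hour 11.

Working backward from the deadline:
Nothing follows task 8; the deadline of hour 33 is its only limit. It must start by 33 − 2 = hour 31.
Task 5 must finish before task 8 (must start by hour 31). With a 4-hour duration, task 5 must start by 31 − 4 = hour 27.
Task 6 has no dependents, so it just needs to finish by hour 33. Starting by 33 − 3 = hour 30 achieves that.
Task 4 has several dependents: task 5 (must start by hour 27, minus 3-hour gap → hour 24); task 6 (must start by hour 30). The earliest of those limits is hour 24, so task 4 must start by 24 − 5 = hour 19.
Task 3 must finish in time for task 4 (must start by hour 19); task 5 (must start by hour 27); task 8 (must start by hour 31, minus 1-hour gap → hour 30). The tightest is hour 19, so task 3 must start by 19 − 4 = hour 15.
For task 2: task 3 (must start by hour 15, minus 1-hour gap → hour 14); task 5 (must start by hour 27). The most restrictive is hour 14; with a 1-hour duration, task 2 must start by hour 13.
So task 2 can start as early as hour 10 and as late as hour 13, giving 13 − 10 = 3 hours of slack.

3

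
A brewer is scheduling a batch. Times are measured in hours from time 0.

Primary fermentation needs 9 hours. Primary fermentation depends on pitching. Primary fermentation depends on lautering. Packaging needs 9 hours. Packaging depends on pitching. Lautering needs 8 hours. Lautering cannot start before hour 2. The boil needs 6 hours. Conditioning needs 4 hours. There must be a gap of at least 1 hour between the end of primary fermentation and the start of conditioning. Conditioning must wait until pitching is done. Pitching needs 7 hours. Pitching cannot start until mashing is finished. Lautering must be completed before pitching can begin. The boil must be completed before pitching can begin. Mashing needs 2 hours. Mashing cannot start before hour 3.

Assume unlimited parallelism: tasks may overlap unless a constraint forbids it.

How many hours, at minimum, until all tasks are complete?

31

Nothing blocks the boil, so it runs from hour 0 to hour 6.
After its own release at hour 2, lautering can start at hour 2 and finishes at hour 10.
Mashing waits on its own release at hour 3, so it starts at hour 3 and finishes at 3 + 2 = hour 5.
For pitching: mashing (finishes hour 5); lautering (finishes hour 10); the boil (finishes hour 6). Taking the maximum gives a start of hour 10, and it finishes at 10 + 7 = hour 17.
Packaging cannot begin until pitching (finishes hour 17). It runs from hour 17 to 17 + 9 = hour 26.
For primary fermentation: pitching (finishes hour 17); lautering (finishes hour 10). Taking the maximum gives a start of hour 17, and it finishes at 17 + 9 = hour 26.
For conditioning: primary fermentation (finishes hour 26, plus 1-hour gap → hour 27); pitching (finishes hour 17). Taking the maximum gives a start of hour 27, and it finishes at 27 + 4 = hour 31.
All tasks are finished once the last one completes. Finish times: Mashing at 5, Lautering at 10, The boil at 6, Pitching at 17, Primary fermentation at 26, Conditioning at 31, Packaging at 26. The latest is hour 31.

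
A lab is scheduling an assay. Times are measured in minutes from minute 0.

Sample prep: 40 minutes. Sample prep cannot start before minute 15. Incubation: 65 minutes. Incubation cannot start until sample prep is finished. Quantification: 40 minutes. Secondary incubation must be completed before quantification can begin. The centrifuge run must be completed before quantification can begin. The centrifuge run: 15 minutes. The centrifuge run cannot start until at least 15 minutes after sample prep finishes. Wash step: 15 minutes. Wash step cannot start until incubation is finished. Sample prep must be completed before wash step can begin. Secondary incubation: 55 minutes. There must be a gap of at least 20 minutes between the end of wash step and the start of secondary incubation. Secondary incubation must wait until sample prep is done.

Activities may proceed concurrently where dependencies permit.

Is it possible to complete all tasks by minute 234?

No

Sample prep cannot begin until its own release at minute 15. It runs from minute 15 to 15 + 40 = minute 55.
After sample prep (finishes minute 55, plus 15-minute gap → minute 70), the centrifuge run can start at minute 70 and finishes at minute 85.
After sample prep (finishes minute 55), incubation can start at minute 55 and finishes at minute 120.
For wash step: incubation (finishes minute 120); sample prep (finishes minute 55). Taking the maximum gives a start of minute 120, and it finishes at 120 + 15 = minute 135.
Secondary incubation needs all of wash step (finishes minute 135, plus 20-minute gap → minute 155); sample prep (finishes minute 55). That puts its earliest start at minute 155; it finishes at 155 + 55 = minute 210.
For quantification: secondary incubation (finishes minute 210); the centrifuge run (finishes minute 85). Taking the maximum gives a start of minute 210, and it finishes at 210 + 40 = minute 250.
The earliest everything can be done is minute 250, which is after the deadline of 234, so it is not possible.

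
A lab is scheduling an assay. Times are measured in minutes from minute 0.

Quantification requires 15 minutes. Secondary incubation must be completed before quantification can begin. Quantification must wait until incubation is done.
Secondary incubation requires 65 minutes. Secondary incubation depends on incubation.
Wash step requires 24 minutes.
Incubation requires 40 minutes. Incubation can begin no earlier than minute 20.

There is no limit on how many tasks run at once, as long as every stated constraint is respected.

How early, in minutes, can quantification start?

Incubation cannot begin until its own release at minute 20. It runs from minute 20 to 20 + 40 = minute 60.
Secondary incubation cannot begin until incubation (finishes minute 60). It runs from minute 60 to 60 + 65 = minute 125.
Quantification waits on secondary incubation (finishes minute 125); incubation (finishes minute 60). The latest of these is minute 125, which is the earliest quantification can start.

125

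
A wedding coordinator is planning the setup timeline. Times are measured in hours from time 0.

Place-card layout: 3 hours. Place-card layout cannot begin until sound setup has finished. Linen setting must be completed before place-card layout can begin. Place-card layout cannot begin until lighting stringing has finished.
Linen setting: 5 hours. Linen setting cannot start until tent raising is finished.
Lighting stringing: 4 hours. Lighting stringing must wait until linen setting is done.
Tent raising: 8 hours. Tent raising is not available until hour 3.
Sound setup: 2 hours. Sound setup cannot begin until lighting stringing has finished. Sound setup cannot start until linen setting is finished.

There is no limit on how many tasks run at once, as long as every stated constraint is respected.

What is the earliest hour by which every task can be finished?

25

Tent raising waits on its own release at hour 3, so it starts at hour 3 and finishes at 3 + 8 = hour 11.
Linen setting cannot begin until tent raising (finishes hour 11). It runs from hour 11 to 11 + 5 = hour 16.
Lighting stringing cannot begin until linen setting (finishes hour 16). It runs from hour 16 to 16 + 4 = hour 20.
For sound setup: lighting stringing (finishes hour 20); linen setting (finishes hour 16). Taking the maximum gives a start of hour 20, and it finishes at 20 + 2 = hour 22.
Place-card layout has to wait for sound setup (finishes hour 22); linen setting (finishes hour 16); lighting stringing (finishes hour 20). The latest of these is hour 22, so place-card layout runs hour 22 to 22 + 3 = hour 25.
All tasks are finished once the last one completes. Finish times: Tent raising at 11, Linen setting at 16, Lighting stringing at 20, Sound setup at 22, Place-card layout at 25. The latest is hour 25.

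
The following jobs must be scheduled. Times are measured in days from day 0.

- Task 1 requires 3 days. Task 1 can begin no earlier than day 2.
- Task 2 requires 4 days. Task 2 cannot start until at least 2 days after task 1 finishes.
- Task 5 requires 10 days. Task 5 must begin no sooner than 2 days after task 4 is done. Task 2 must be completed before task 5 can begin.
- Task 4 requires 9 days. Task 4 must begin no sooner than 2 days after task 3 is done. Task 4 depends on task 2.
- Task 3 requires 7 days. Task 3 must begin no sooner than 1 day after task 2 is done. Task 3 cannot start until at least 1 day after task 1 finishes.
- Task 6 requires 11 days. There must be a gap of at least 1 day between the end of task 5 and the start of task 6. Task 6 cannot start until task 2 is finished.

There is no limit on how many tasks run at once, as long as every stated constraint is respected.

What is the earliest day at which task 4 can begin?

Task 1 cannot begin until its own release at day 2. It runs from day 2 to 2 + 3 = day 5.
Task 2 cannot begin until task 1 (finishes day 5, plus 2-day gap → day 7). It runs from day 7 to 7 + 4 = day 11.
Task 3 has to wait for task 2 (finishes day 11, plus 1-day gap → day 12); task 1 (finishes day 5, plus 1-day gap → day 6). The latest of these is day 12, so task 3 runs day 12 to 12 + 7 = day 19.
Task 4 waits on task 3 (finishes day 19, plus 2-day gap → day 21); task 2 (finishes day 11). The latest of these is day 21, which is the earliest task 4 can start.

21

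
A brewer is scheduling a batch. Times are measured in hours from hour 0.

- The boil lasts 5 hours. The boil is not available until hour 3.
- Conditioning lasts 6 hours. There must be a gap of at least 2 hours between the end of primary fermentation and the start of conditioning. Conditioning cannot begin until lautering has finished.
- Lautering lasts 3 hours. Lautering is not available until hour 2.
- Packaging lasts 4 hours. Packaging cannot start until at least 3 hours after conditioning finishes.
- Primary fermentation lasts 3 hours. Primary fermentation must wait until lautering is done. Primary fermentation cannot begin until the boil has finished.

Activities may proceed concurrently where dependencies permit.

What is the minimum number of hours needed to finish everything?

26

After its own release at hour 3, the boil can start at hour 3 and finishes at hour 8.
After its own release at hour 2, lautering can start at hour 2 and finishes at hour 5.
Primary fermentation cannot start until lautering (finishes hour 5); the boil (finishes hour 8). The controlling bound is hour 8, so primary fermentation finishes at 8 + 3 = hour 11.
For conditioning: primary fermentation (finishes hour 11, plus 2-hour gap → hour 13); lautering (finishes hour 5). Taking the maximum gives a start of hour 13, and it finishes at 13 + 6 = hour 19.
Packaging waits on conditioning (finishes hour 19, plus 3-hour gap → hour 22), so it starts at hour 22 and finishes at 22 + 4 = hour 26.
All tasks are finished once the last one completes. Finish times: Lautering at 5, The boil at 8, Primary fermentation at 11, Conditioning at 19, Packaging at 26. The latest is hour 26.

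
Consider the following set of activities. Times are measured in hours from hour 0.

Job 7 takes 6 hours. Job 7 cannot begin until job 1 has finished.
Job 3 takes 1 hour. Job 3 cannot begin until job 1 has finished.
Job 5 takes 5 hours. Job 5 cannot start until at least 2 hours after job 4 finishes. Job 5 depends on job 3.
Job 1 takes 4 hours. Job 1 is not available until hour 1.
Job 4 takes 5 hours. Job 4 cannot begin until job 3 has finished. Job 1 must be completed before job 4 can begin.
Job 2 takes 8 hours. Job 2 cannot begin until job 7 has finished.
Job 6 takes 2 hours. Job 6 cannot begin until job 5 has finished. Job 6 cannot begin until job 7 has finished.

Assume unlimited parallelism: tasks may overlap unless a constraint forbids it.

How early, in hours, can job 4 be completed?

After its own release at hour 1, job 1 can start at hour 1 and finishes at hour 5.
Job 3 waits on job 1 (finishes hour 5), so it starts at hour 5 and finishes at 5 + 1 = hour 6.
Job 4 needs all of job 3 (finishes hour 6); job 1 (finishes hour 5). That puts its earliest start at hour 6; it finishes at 6 + 5 = hour 11.

11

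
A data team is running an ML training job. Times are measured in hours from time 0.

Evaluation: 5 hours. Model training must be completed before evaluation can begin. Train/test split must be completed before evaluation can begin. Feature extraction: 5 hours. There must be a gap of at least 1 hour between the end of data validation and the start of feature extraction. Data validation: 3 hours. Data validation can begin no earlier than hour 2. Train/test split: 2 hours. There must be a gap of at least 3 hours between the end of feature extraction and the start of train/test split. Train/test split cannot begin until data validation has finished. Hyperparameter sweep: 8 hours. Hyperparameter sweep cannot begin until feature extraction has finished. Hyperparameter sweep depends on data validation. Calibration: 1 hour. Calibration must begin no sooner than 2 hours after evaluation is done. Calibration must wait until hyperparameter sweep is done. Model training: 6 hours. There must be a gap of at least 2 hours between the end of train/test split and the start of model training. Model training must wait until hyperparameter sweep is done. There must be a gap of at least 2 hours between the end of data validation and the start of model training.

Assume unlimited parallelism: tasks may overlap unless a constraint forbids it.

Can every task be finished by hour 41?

Yes

After its own release at hour 2, data validation can start at hour 2 and finishes at hour 5.
Feature extraction cannot begin until data validation (finishes hour 5, plus 1-hour gap → hour 6). It runs from hour 6 to 6 + 5 = hour 11.
For hyperparameter sweep: feature extraction (finishes hour 11); data validation (finishes hour 5). Taking the maximum gives a start of hour 11, and it finishes at 11 + 8 = hour 19.
Train/test split needs all of feature extraction (finishes hour 11, plus 3-hour gap → hour 14); data validation (finishes hour 5). That puts its earliest start at hour 14; it finishes at 14 + 2 = hour 16.
For model training: train/test split (finishes hour 16, plus 2-hour gap → hour 18); hyperparameter sweep (finishes hour 19); data validation (finishes hour 5, plus 2-hour gap → hour 7). Taking the maximum gives a start of hour 19, and it finishes at 19 + 6 = hour 25.
Evaluation has to wait for model training (finishes hour 25); train/test split (finishes hour 16). The latest of these is hour 25, so evaluation runs hour 25 to 25 + 5 = hour 30.
For calibration: evaluation (finishes hour 30, plus 2-hour gap → hour 32); hyperparameter sweep (finishes hour 19). Taking the maximum gives a start of hour 32, and it finishes at 32 + 1 = hour 33.
Every task is finished by hour 33, which is no later than the deadline of 41, so the schedule is feasible.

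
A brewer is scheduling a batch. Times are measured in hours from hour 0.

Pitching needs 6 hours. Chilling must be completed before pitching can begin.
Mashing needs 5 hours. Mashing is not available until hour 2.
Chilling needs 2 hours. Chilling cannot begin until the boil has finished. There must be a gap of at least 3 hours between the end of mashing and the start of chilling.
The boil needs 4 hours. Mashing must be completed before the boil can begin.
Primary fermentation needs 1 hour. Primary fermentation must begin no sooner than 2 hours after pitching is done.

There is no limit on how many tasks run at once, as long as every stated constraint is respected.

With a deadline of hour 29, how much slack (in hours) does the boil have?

7

After its own release at hour 2, mashing can start at hour 2 and finishes at hour 7.
The boil waits on mashing (finishes hour 7), so it starts at hour 7 and finishes at 7 + 4 = hour 11.

Working backward from the deadline:
Primary fermentation has no dependents, so it just needs to finish by hour 29. Starting by 29 − 1 = hour 28 achieves that.
Pitching has to be done before primary fermentation (must start by hour 28, minus 2-hour gap → hour 26). That means finishing by hour 26, i.e. starting by 26 − 6 = hour 20.
Chilling must finish before pitching (must start by hour 20). With a 2-hour duration, chilling must start by 20 − 2 = hour 18.
The boil feeds into chilling (must start by hour 18); so the boil must finish by hour 18 and therefore start by hour 14.
So the boil can start as early as hour 7 and as late as hour 14, giving 14 − 7 = 7 hours of slack.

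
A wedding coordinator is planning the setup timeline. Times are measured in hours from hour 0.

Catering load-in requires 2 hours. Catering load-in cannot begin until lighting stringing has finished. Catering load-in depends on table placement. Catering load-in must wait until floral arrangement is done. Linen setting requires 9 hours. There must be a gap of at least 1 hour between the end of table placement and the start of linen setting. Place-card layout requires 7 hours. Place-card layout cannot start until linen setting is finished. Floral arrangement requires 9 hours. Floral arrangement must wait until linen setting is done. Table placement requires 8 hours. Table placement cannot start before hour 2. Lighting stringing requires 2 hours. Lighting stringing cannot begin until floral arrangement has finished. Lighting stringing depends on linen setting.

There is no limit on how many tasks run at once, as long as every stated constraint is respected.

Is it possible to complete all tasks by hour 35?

Yes

Table placement waits on its own release at hour 2, so it starts at hour 2 and finishes at 2 + 8 = hour 10.
After table placement (finishes hour 10, plus 1-hour gap → hour 11), linen setting can start at hour 11 and finishes at hour 20.
Place-card layout waits on linen setting (finishes hour 20), so it starts at hour 20 and finishes at 20 + 7 = hour 27.
Floral arrangement waits on linen setting (finishes hour 20), so it starts at hour 20 and finishes at 20 + 9 = hour 29.
Lighting stringing needs all of floral arrangement (finishes hour 29); linen setting (finishes hour 20). That puts its earliest start at hour 29; it finishes at 29 + 2 = hour 31.
For catering load-in: lighting stringing (finishes hour 31); table placement (finishes hour 10); floral arrangement (finishes hour 29). Taking the maximum gives a start of hour 31, and it finishes at 31 + 2 = hour 33.
Every task is finished by hour 33, which is no later than the deadline of 35, so the schedule is feasible.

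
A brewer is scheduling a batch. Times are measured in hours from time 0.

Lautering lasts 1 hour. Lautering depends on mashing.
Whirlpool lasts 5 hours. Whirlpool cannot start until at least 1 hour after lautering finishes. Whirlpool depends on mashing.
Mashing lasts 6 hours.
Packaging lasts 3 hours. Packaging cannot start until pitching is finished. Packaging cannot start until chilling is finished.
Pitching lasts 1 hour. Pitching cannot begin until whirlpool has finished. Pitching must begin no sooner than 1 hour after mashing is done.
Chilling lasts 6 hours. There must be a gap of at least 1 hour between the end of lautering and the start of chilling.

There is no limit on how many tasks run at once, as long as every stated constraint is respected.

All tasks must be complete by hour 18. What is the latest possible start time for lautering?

7

Nothing follows packaging; the deadline of hour 18 is its only limit. It must start by 18 − 3 = hour 15.
Pitching feeds into packaging (must start by hour 15); so pitching must finish by hour 15 and therefore start by hour 14.
Whirlpool feeds into pitching (must start by hour 14); so whirlpool must finish by hour 14 and therefore start by hour 9.
Chilling has to be done before packaging (must start by hour 15). That means finishing by hour 15, i.e. starting by 15 − 6 = hour 9.
Lautering must finish in time for whirlpool (must start by hour 9, minus 1-hour gap → hour 8); chilling (must start by hour 9, minus 1-hour gap → hour 8). The tightest is hour 8, so lautering must start by 8 − 1 = hour 7.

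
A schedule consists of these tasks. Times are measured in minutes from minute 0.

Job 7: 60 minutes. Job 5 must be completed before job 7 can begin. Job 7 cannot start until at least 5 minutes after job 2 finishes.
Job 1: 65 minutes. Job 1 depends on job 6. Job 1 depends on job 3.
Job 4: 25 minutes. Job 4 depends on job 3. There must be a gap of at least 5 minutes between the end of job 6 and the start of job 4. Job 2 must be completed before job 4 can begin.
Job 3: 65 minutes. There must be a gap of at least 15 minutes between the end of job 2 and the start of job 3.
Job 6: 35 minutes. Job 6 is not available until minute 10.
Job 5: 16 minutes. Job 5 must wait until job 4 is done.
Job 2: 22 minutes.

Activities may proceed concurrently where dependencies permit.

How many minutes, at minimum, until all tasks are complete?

203

Job 6 waits on its own release at minute 10, so it starts at minute 10 and finishes at 10 + 35 = minute 45.
Job 2 has no prerequisites, so it starts at minute 0 and finishes at minute 22.
After job 2 (finishes minute 22, plus 15-minute gap → minute 37), job 3 can start at minute 37 and finishes at minute 102.
For job 4: job 3 (finishes minute 102); job 6 (finishes minute 45, plus 5-minute gap → minute 50); job 2 (finishes minute 22). Taking the maximum gives a start of minute 102, and it finishes at 102 + 25 = minute 127.
Job 5 cannot begin until job 4 (finishes minute 127). It runs from minute 127 to 127 + 16 = minute 143.
Job 7 has to wait for job 5 (finishes minute 143); job 2 (finishes minute 22, plus 5-minute gap → minute 27). The latest of these is minute 143, so job 7 runs minute 143 to 143 + 60 = minute 203.
Job 1 cannot start until job 6 (finishes minute 45); job 3 (finishes minute 102). The controlling bound is minute 102, so job 1 finishes at 102 + 65 = minute 167.
All tasks are finished once the last one completes. Finish times: Job 1 at 167, Job 2 at 22, Job 3 at 102, Job 4 at 127, Job 5 at 143, Job 6 at 45, Job 7 at 203. The latest is minute 203.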